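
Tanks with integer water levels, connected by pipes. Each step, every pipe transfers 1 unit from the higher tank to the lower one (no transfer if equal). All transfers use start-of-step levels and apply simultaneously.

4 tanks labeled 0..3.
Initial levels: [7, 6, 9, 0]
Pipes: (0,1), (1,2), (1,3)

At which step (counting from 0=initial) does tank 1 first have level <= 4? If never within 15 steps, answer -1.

Answer: 4

Derivation:
Step 1: flows [0->1,2->1,1->3] -> levels [6 7 8 1]
Step 2: flows [1->0,2->1,1->3] -> levels [7 6 7 2]
Step 3: flows [0->1,2->1,1->3] -> levels [6 7 6 3]
Step 4: flows [1->0,1->2,1->3] -> levels [7 4 7 4]
Tank 1 first reaches <=4 at step 4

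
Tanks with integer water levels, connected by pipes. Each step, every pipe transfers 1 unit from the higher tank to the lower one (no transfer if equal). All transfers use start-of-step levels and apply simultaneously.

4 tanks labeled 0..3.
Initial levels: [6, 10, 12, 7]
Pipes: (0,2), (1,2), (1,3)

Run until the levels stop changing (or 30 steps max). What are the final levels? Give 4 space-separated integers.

Step 1: flows [2->0,2->1,1->3] -> levels [7 10 10 8]
Step 2: flows [2->0,1=2,1->3] -> levels [8 9 9 9]
Step 3: flows [2->0,1=2,1=3] -> levels [9 9 8 9]
Step 4: flows [0->2,1->2,1=3] -> levels [8 8 10 9]
Step 5: flows [2->0,2->1,3->1] -> levels [9 10 8 8]
Step 6: flows [0->2,1->2,1->3] -> levels [8 8 10 9]
  -> period-2 cycle: step 6 state = step 4 state; never stabilizes
  -> state at step 30: (30-4) mod 2 = 0, same as step 4 -> [8 8 10 9]

Answer: 8 8 10 9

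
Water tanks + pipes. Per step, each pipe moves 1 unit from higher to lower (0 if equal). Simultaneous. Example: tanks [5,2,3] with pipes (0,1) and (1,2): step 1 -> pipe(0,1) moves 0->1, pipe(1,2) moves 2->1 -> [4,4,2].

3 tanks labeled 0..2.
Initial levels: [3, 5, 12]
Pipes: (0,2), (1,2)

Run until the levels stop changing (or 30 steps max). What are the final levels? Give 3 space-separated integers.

Answer: 6 6 8

Derivation:
Step 1: flows [2->0,2->1] -> levels [4 6 10]
Step 2: flows [2->0,2->1] -> levels [5 7 8]
Step 3: flows [2->0,2->1] -> levels [6 8 6]
Step 4: flows [0=2,1->2] -> levels [6 7 7]
Step 5: flows [2->0,1=2] -> levels [7 7 6]
Step 6: flows [0->2,1->2] -> levels [6 6 8]
Step 7: flows [2->0,2->1] -> levels [7 7 6]
  -> period-2 cycle: step 7 state = step 5 state; never stabilizes
  -> state at step 30: (30-5) mod 2 = 1, same as step 6 -> [6 6 8]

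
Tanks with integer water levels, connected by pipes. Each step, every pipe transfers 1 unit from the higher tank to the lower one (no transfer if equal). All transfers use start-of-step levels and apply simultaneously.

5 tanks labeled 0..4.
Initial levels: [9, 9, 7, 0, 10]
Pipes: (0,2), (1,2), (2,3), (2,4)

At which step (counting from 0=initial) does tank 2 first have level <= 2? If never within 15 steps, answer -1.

Step 1: flows [0->2,1->2,2->3,4->2] -> levels [8 8 9 1 9]
Step 2: flows [2->0,2->1,2->3,2=4] -> levels [9 9 6 2 9]
Step 3: flows [0->2,1->2,2->3,4->2] -> levels [8 8 8 3 8]
Step 4: flows [0=2,1=2,2->3,2=4] -> levels [8 8 7 4 8]
Step 5: flows [0->2,1->2,2->3,4->2] -> levels [7 7 9 5 7]
Step 6: flows [2->0,2->1,2->3,2->4] -> levels [8 8 5 6 8]
Step 7: flows [0->2,1->2,3->2,4->2] -> levels [7 7 9 5 7]
  -> period-2 cycle (repeats step 5); tank 2 never drops to <=2
Tank 2 never reaches <=2 within 15 steps

Answer: -1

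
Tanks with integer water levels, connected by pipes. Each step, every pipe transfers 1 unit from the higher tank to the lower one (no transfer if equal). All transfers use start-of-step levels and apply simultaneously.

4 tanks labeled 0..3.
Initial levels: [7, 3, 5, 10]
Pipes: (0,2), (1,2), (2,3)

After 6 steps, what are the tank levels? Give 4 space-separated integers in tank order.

Answer: 6 6 7 6

Derivation:
Step 1: flows [0->2,2->1,3->2] -> levels [6 4 6 9]
Step 2: flows [0=2,2->1,3->2] -> levels [6 5 6 8]
Step 3: flows [0=2,2->1,3->2] -> levels [6 6 6 7]
Step 4: flows [0=2,1=2,3->2] -> levels [6 6 7 6]
Step 5: flows [2->0,2->1,2->3] -> levels [7 7 4 7]
Step 6: flows [0->2,1->2,3->2] -> levels [6 6 7 6]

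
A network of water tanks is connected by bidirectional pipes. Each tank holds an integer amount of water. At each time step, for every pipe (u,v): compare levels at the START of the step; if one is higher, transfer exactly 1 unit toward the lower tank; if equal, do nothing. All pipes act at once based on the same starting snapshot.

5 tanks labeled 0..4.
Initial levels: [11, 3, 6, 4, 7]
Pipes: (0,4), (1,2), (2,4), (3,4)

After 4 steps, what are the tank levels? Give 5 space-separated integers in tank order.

Answer: 7 6 5 6 7

Derivation:
Step 1: flows [0->4,2->1,4->2,4->3] -> levels [10 4 6 5 6]
Step 2: flows [0->4,2->1,2=4,4->3] -> levels [9 5 5 6 6]
Step 3: flows [0->4,1=2,4->2,3=4] -> levels [8 5 6 6 6]
Step 4: flows [0->4,2->1,2=4,3=4] -> levels [7 6 5 6 7]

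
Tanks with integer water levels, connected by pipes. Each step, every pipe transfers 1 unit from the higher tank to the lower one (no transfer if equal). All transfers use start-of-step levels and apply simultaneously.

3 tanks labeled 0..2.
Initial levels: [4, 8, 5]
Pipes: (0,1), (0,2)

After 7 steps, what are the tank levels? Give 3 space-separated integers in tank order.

Answer: 5 6 6

Derivation:
Step 1: flows [1->0,2->0] -> levels [6 7 4]
Step 2: flows [1->0,0->2] -> levels [6 6 5]
Step 3: flows [0=1,0->2] -> levels [5 6 6]
Step 4: flows [1->0,2->0] -> levels [7 5 5]
Step 5: flows [0->1,0->2] -> levels [5 6 6]
  -> period-2 cycle: step 5 state = step 3 state
  -> state at step 7: (7-3) mod 2 = 0, same as step 3 -> [5 6 6]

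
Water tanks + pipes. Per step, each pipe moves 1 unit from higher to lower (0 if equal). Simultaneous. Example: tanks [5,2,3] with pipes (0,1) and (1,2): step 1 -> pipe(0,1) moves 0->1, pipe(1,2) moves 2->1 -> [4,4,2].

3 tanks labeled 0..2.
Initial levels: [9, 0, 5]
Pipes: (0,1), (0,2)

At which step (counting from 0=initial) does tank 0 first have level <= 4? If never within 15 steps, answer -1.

Step 1: flows [0->1,0->2] -> levels [7 1 6]
Step 2: flows [0->1,0->2] -> levels [5 2 7]
Step 3: flows [0->1,2->0] -> levels [5 3 6]
Step 4: flows [0->1,2->0] -> levels [5 4 5]
Step 5: flows [0->1,0=2] -> levels [4 5 5]
Tank 0 first reaches <=4 at step 5

Answer: 5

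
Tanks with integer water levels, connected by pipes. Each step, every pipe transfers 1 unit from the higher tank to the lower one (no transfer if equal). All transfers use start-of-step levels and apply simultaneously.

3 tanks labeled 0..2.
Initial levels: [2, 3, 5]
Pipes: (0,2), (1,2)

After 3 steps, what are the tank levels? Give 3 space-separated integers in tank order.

Answer: 4 4 2

Derivation:
Step 1: flows [2->0,2->1] -> levels [3 4 3]
Step 2: flows [0=2,1->2] -> levels [3 3 4]
Step 3: flows [2->0,2->1] -> levels [4 4 2]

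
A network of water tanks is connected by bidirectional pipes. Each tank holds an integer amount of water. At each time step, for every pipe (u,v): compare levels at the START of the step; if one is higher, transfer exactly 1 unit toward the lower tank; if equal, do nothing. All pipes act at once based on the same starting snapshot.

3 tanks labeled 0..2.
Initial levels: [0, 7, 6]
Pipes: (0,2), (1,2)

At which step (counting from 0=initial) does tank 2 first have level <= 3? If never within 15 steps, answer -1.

Step 1: flows [2->0,1->2] -> levels [1 6 6]
Step 2: flows [2->0,1=2] -> levels [2 6 5]
Step 3: flows [2->0,1->2] -> levels [3 5 5]
Step 4: flows [2->0,1=2] -> levels [4 5 4]
Step 5: flows [0=2,1->2] -> levels [4 4 5]
Step 6: flows [2->0,2->1] -> levels [5 5 3]
Tank 2 first reaches <=3 at step 6

Answer: 6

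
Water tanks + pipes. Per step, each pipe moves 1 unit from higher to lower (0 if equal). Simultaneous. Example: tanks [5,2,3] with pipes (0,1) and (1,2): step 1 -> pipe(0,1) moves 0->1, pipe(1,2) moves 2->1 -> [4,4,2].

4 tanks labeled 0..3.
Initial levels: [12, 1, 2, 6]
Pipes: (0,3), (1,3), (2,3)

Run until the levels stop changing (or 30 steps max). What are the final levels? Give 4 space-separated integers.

Answer: 6 4 4 7

Derivation:
Step 1: flows [0->3,3->1,3->2] -> levels [11 2 3 5]
Step 2: flows [0->3,3->1,3->2] -> levels [10 3 4 4]
Step 3: flows [0->3,3->1,2=3] -> levels [9 4 4 4]
Step 4: flows [0->3,1=3,2=3] -> levels [8 4 4 5]
Step 5: flows [0->3,3->1,3->2] -> levels [7 5 5 4]
Step 6: flows [0->3,1->3,2->3] -> levels [6 4 4 7]
Step 7: flows [3->0,3->1,3->2] -> levels [7 5 5 4]
  -> period-2 cycle: step 7 state = step 5 state; never stabilizes
  -> state at step 30: (30-5) mod 2 = 1, same as step 6 -> [6 4 4 7]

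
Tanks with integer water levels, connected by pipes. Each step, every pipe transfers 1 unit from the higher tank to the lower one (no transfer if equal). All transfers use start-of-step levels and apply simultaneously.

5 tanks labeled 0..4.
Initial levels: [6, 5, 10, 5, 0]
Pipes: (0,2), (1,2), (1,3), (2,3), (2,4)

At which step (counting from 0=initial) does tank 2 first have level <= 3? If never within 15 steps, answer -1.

Step 1: flows [2->0,2->1,1=3,2->3,2->4] -> levels [7 6 6 6 1]
Step 2: flows [0->2,1=2,1=3,2=3,2->4] -> levels [6 6 6 6 2]
Step 3: flows [0=2,1=2,1=3,2=3,2->4] -> levels [6 6 5 6 3]
Step 4: flows [0->2,1->2,1=3,3->2,2->4] -> levels [5 5 7 5 4]
Step 5: flows [2->0,2->1,1=3,2->3,2->4] -> levels [6 6 3 6 5]
Tank 2 first reaches <=3 at step 5

Answer: 5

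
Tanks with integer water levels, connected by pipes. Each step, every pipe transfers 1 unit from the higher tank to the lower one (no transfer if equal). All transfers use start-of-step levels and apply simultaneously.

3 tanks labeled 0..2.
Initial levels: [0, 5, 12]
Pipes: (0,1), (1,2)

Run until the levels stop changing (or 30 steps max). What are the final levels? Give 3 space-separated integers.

Step 1: flows [1->0,2->1] -> levels [1 5 11]
Step 2: flows [1->0,2->1] -> levels [2 5 10]
Step 3: flows [1->0,2->1] -> levels [3 5 9]
Step 4: flows [1->0,2->1] -> levels [4 5 8]
Step 5: flows [1->0,2->1] -> levels [5 5 7]
Step 6: flows [0=1,2->1] -> levels [5 6 6]
Step 7: flows [1->0,1=2] -> levels [6 5 6]
Step 8: flows [0->1,2->1] -> levels [5 7 5]
Step 9: flows [1->0,1->2] -> levels [6 5 6]
  -> period-2 cycle: step 9 state = step 7 state; never stabilizes
  -> state at step 30: (30-7) mod 2 = 1, same as step 8 -> [5 7 5]

Answer: 5 7 5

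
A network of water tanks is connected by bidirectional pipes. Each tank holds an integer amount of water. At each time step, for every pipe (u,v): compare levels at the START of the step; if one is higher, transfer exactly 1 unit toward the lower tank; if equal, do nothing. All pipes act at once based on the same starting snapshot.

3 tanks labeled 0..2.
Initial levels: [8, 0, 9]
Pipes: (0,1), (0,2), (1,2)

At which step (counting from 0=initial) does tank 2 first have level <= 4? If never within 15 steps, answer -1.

Answer: -1

Derivation:
Step 1: flows [0->1,2->0,2->1] -> levels [8 2 7]
Step 2: flows [0->1,0->2,2->1] -> levels [6 4 7]
Step 3: flows [0->1,2->0,2->1] -> levels [6 6 5]
Step 4: flows [0=1,0->2,1->2] -> levels [5 5 7]
Step 5: flows [0=1,2->0,2->1] -> levels [6 6 5]
  -> period-2 cycle (repeats step 3); tank 2 never drops to <=4
Tank 2 never reaches <=4 within 15 steps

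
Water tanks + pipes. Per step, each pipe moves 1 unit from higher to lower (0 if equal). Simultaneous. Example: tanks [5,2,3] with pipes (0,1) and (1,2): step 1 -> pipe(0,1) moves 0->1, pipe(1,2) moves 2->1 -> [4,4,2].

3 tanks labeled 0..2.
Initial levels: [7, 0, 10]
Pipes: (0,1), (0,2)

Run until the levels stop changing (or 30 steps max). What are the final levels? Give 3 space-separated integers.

Step 1: flows [0->1,2->0] -> levels [7 1 9]
Step 2: flows [0->1,2->0] -> levels [7 2 8]
Step 3: flows [0->1,2->0] -> levels [7 3 7]
Step 4: flows [0->1,0=2] -> levels [6 4 7]
Step 5: flows [0->1,2->0] -> levels [6 5 6]
Step 6: flows [0->1,0=2] -> levels [5 6 6]
Step 7: flows [1->0,2->0] -> levels [7 5 5]
Step 8: flows [0->1,0->2] -> levels [5 6 6]
  -> period-2 cycle: step 8 state = step 6 state; never stabilizes
  -> state at step 30: (30-6) mod 2 = 0, same as step 6 -> [5 6 6]

Answer: 5 6 6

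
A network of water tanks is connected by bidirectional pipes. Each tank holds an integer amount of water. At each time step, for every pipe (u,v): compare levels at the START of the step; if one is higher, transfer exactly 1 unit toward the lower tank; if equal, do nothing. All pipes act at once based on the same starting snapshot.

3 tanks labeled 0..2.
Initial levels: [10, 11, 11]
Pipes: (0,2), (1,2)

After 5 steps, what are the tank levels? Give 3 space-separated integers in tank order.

Answer: 11 11 10

Derivation:
Step 1: flows [2->0,1=2] -> levels [11 11 10]
Step 2: flows [0->2,1->2] -> levels [10 10 12]
Step 3: flows [2->0,2->1] -> levels [11 11 10]
  -> period-2 cycle: step 3 state = step 1 state
  -> state at step 5: (5-1) mod 2 = 0, same as step 1 -> [11 11 10]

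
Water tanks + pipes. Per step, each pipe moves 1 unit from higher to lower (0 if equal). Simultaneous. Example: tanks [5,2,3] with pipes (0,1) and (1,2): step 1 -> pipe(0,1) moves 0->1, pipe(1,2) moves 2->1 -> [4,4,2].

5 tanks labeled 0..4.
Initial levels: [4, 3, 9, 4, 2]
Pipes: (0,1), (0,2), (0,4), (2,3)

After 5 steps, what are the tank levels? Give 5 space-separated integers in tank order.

Step 1: flows [0->1,2->0,0->4,2->3] -> levels [3 4 7 5 3]
Step 2: flows [1->0,2->0,0=4,2->3] -> levels [5 3 5 6 3]
Step 3: flows [0->1,0=2,0->4,3->2] -> levels [3 4 6 5 4]
Step 4: flows [1->0,2->0,4->0,2->3] -> levels [6 3 4 6 3]
Step 5: flows [0->1,0->2,0->4,3->2] -> levels [3 4 6 5 4]

Answer: 3 4 6 5 4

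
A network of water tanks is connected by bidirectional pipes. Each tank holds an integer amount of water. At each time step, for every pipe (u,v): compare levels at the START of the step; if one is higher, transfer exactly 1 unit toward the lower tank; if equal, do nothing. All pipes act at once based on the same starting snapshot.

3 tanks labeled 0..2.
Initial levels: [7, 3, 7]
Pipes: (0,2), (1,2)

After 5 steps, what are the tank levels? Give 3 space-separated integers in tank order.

Step 1: flows [0=2,2->1] -> levels [7 4 6]
Step 2: flows [0->2,2->1] -> levels [6 5 6]
Step 3: flows [0=2,2->1] -> levels [6 6 5]
Step 4: flows [0->2,1->2] -> levels [5 5 7]
Step 5: flows [2->0,2->1] -> levels [6 6 5]

Answer: 6 6 5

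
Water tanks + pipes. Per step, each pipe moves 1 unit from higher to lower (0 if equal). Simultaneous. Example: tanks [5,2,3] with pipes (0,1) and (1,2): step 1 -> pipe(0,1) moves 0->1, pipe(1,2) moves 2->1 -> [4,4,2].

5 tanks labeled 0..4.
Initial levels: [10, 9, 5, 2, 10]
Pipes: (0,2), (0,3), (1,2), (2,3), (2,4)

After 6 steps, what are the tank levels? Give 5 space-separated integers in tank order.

Answer: 6 7 9 6 8

Derivation:
Step 1: flows [0->2,0->3,1->2,2->3,4->2] -> levels [8 8 7 4 9]
Step 2: flows [0->2,0->3,1->2,2->3,4->2] -> levels [6 7 9 6 8]
Step 3: flows [2->0,0=3,2->1,2->3,2->4] -> levels [7 8 5 7 9]
Step 4: flows [0->2,0=3,1->2,3->2,4->2] -> levels [6 7 9 6 8]
  -> period-2 cycle: step 4 state = step 2 state
  -> state at step 6: (6-2) mod 2 = 0, same as step 2 -> [6 7 9 6 8]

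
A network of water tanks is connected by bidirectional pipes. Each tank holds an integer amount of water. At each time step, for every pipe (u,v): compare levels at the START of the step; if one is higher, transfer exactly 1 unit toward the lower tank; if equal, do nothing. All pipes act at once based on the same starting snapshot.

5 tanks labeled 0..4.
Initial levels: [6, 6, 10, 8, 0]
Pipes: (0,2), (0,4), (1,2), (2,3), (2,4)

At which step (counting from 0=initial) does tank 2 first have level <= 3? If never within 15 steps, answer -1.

Answer: -1

Derivation:
Step 1: flows [2->0,0->4,2->1,2->3,2->4] -> levels [6 7 6 9 2]
Step 2: flows [0=2,0->4,1->2,3->2,2->4] -> levels [5 6 7 8 4]
Step 3: flows [2->0,0->4,2->1,3->2,2->4] -> levels [5 7 5 7 6]
Step 4: flows [0=2,4->0,1->2,3->2,4->2] -> levels [6 6 8 6 4]
Step 5: flows [2->0,0->4,2->1,2->3,2->4] -> levels [6 7 4 7 6]
Step 6: flows [0->2,0=4,1->2,3->2,4->2] -> levels [5 6 8 6 5]
Step 7: flows [2->0,0=4,2->1,2->3,2->4] -> levels [6 7 4 7 6]
  -> period-2 cycle (repeats step 5); tank 2 never drops to <=3
Tank 2 never reaches <=3 within 15 steps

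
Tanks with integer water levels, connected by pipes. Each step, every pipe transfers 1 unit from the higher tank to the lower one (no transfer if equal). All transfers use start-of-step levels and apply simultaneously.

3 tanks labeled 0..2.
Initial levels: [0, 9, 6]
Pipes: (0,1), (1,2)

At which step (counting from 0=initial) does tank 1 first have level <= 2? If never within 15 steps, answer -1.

Step 1: flows [1->0,1->2] -> levels [1 7 7]
Step 2: flows [1->0,1=2] -> levels [2 6 7]
Step 3: flows [1->0,2->1] -> levels [3 6 6]
Step 4: flows [1->0,1=2] -> levels [4 5 6]
Step 5: flows [1->0,2->1] -> levels [5 5 5]
Step 6: flows [0=1,1=2] -> levels [5 5 5]
  -> stable; tank 1 stays at 5 > 2
Tank 1 never reaches <=2 within 15 steps

Answer: -1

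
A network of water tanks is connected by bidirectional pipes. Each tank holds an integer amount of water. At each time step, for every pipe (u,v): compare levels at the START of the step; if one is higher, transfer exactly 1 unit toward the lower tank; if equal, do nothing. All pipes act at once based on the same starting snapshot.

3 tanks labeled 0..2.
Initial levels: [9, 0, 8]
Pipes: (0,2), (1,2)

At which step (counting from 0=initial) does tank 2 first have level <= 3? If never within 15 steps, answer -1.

Answer: -1

Derivation:
Step 1: flows [0->2,2->1] -> levels [8 1 8]
Step 2: flows [0=2,2->1] -> levels [8 2 7]
Step 3: flows [0->2,2->1] -> levels [7 3 7]
Step 4: flows [0=2,2->1] -> levels [7 4 6]
Step 5: flows [0->2,2->1] -> levels [6 5 6]
Step 6: flows [0=2,2->1] -> levels [6 6 5]
Step 7: flows [0->2,1->2] -> levels [5 5 7]
Step 8: flows [2->0,2->1] -> levels [6 6 5]
  -> period-2 cycle (repeats step 6); tank 2 never drops to <=3
Tank 2 never reaches <=3 within 15 steps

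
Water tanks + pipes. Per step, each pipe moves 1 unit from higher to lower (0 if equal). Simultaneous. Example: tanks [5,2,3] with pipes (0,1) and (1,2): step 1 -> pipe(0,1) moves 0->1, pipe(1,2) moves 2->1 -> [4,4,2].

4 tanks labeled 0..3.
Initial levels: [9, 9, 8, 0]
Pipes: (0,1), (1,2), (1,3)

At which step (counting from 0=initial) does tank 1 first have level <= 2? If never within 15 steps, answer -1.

Answer: -1

Derivation:
Step 1: flows [0=1,1->2,1->3] -> levels [9 7 9 1]
Step 2: flows [0->1,2->1,1->3] -> levels [8 8 8 2]
Step 3: flows [0=1,1=2,1->3] -> levels [8 7 8 3]
Step 4: flows [0->1,2->1,1->3] -> levels [7 8 7 4]
Step 5: flows [1->0,1->2,1->3] -> levels [8 5 8 5]
Step 6: flows [0->1,2->1,1=3] -> levels [7 7 7 5]
Step 7: flows [0=1,1=2,1->3] -> levels [7 6 7 6]
Step 8: flows [0->1,2->1,1=3] -> levels [6 8 6 6]
Step 9: flows [1->0,1->2,1->3] -> levels [7 5 7 7]
Step 10: flows [0->1,2->1,3->1] -> levels [6 8 6 6]
  -> period-2 cycle (repeats step 8); tank 1 never drops to <=2
Tank 1 never reaches <=2 within 15 steps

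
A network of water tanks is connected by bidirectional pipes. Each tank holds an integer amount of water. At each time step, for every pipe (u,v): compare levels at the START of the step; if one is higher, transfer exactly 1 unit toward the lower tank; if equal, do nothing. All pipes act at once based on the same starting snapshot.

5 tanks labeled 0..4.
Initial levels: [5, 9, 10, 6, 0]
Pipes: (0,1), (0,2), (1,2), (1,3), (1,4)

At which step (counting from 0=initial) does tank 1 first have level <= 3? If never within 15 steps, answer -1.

Step 1: flows [1->0,2->0,2->1,1->3,1->4] -> levels [7 7 8 7 1]
Step 2: flows [0=1,2->0,2->1,1=3,1->4] -> levels [8 7 6 7 2]
Step 3: flows [0->1,0->2,1->2,1=3,1->4] -> levels [6 6 8 7 3]
Step 4: flows [0=1,2->0,2->1,3->1,1->4] -> levels [7 7 6 6 4]
Step 5: flows [0=1,0->2,1->2,1->3,1->4] -> levels [6 4 8 7 5]
Step 6: flows [0->1,2->0,2->1,3->1,4->1] -> levels [6 8 6 6 4]
Step 7: flows [1->0,0=2,1->2,1->3,1->4] -> levels [7 4 7 7 5]
Step 8: flows [0->1,0=2,2->1,3->1,4->1] -> levels [6 8 6 6 4]
  -> period-2 cycle (repeats step 6); tank 1 never drops to <=3
Tank 1 never reaches <=3 within 15 steps

Answer: -1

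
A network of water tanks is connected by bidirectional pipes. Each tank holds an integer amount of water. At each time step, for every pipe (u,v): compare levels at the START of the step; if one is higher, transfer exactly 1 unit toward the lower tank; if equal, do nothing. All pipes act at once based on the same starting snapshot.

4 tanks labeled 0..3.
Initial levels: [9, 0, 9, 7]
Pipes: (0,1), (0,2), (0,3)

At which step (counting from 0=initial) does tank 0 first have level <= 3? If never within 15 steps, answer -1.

Answer: -1

Derivation:
Step 1: flows [0->1,0=2,0->3] -> levels [7 1 9 8]
Step 2: flows [0->1,2->0,3->0] -> levels [8 2 8 7]
Step 3: flows [0->1,0=2,0->3] -> levels [6 3 8 8]
Step 4: flows [0->1,2->0,3->0] -> levels [7 4 7 7]
Step 5: flows [0->1,0=2,0=3] -> levels [6 5 7 7]
Step 6: flows [0->1,2->0,3->0] -> levels [7 6 6 6]
Step 7: flows [0->1,0->2,0->3] -> levels [4 7 7 7]
Step 8: flows [1->0,2->0,3->0] -> levels [7 6 6 6]
  -> period-2 cycle (repeats step 6); tank 0 never drops to <=3
Tank 0 never reaches <=3 within 15 steps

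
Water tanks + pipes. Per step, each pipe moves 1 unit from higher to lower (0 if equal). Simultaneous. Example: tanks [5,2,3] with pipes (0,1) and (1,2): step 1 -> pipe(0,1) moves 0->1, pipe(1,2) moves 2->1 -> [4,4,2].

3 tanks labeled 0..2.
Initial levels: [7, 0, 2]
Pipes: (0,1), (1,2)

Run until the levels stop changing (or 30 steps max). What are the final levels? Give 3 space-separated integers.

Answer: 3 3 3

Derivation:
Step 1: flows [0->1,2->1] -> levels [6 2 1]
Step 2: flows [0->1,1->2] -> levels [5 2 2]
Step 3: flows [0->1,1=2] -> levels [4 3 2]
Step 4: flows [0->1,1->2] -> levels [3 3 3]
Step 5: flows [0=1,1=2] -> levels [3 3 3]
  -> stable (no change)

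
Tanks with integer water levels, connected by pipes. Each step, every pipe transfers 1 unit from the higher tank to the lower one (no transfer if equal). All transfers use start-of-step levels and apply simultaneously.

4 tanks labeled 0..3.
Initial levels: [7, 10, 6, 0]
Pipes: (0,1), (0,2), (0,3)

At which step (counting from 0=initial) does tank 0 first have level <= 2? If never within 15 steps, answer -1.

Answer: -1

Derivation:
Step 1: flows [1->0,0->2,0->3] -> levels [6 9 7 1]
Step 2: flows [1->0,2->0,0->3] -> levels [7 8 6 2]
Step 3: flows [1->0,0->2,0->3] -> levels [6 7 7 3]
Step 4: flows [1->0,2->0,0->3] -> levels [7 6 6 4]
Step 5: flows [0->1,0->2,0->3] -> levels [4 7 7 5]
Step 6: flows [1->0,2->0,3->0] -> levels [7 6 6 4]
  -> period-2 cycle (repeats step 4); tank 0 never drops to <=2
Tank 0 never reaches <=2 within 15 steps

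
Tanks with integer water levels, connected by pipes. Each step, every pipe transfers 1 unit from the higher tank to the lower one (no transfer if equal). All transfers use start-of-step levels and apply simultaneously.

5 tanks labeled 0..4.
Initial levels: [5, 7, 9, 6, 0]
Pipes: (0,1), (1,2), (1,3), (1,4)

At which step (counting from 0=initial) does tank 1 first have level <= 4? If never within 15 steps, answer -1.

Answer: 3

Derivation:
Step 1: flows [1->0,2->1,1->3,1->4] -> levels [6 5 8 7 1]
Step 2: flows [0->1,2->1,3->1,1->4] -> levels [5 7 7 6 2]
Step 3: flows [1->0,1=2,1->3,1->4] -> levels [6 4 7 7 3]
Tank 1 first reaches <=4 at step 3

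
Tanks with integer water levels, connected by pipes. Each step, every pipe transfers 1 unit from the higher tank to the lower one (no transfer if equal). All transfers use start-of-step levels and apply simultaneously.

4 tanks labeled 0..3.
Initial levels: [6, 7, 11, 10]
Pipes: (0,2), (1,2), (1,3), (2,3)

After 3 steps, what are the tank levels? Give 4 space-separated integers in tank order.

Answer: 9 8 7 10

Derivation:
Step 1: flows [2->0,2->1,3->1,2->3] -> levels [7 9 8 10]
Step 2: flows [2->0,1->2,3->1,3->2] -> levels [8 9 9 8]
Step 3: flows [2->0,1=2,1->3,2->3] -> levels [9 8 7 10]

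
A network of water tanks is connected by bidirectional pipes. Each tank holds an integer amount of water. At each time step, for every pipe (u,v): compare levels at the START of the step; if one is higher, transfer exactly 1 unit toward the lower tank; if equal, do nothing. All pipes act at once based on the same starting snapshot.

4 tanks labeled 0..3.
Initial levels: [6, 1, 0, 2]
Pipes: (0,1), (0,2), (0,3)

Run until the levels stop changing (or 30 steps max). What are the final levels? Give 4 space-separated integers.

Step 1: flows [0->1,0->2,0->3] -> levels [3 2 1 3]
Step 2: flows [0->1,0->2,0=3] -> levels [1 3 2 3]
Step 3: flows [1->0,2->0,3->0] -> levels [4 2 1 2]
Step 4: flows [0->1,0->2,0->3] -> levels [1 3 2 3]
  -> period-2 cycle: step 4 state = step 2 state; never stabilizes
  -> state at step 30: (30-2) mod 2 = 0, same as step 2 -> [1 3 2 3]

Answer: 1 3 2 3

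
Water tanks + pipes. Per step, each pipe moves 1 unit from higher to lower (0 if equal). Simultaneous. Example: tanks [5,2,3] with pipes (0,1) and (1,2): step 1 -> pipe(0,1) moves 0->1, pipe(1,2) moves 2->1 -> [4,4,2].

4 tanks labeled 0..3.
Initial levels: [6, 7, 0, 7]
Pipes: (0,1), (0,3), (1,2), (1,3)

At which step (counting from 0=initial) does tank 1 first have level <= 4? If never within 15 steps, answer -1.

Answer: 5

Derivation:
Step 1: flows [1->0,3->0,1->2,1=3] -> levels [8 5 1 6]
Step 2: flows [0->1,0->3,1->2,3->1] -> levels [6 6 2 6]
Step 3: flows [0=1,0=3,1->2,1=3] -> levels [6 5 3 6]
Step 4: flows [0->1,0=3,1->2,3->1] -> levels [5 6 4 5]
Step 5: flows [1->0,0=3,1->2,1->3] -> levels [6 3 5 6]
Tank 1 first reaches <=4 at step 5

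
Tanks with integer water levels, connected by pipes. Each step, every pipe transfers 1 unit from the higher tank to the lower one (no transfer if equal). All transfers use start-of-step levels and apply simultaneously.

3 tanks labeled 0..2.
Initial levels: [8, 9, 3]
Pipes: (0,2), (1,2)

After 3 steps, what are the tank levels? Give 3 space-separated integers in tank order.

Answer: 7 7 6

Derivation:
Step 1: flows [0->2,1->2] -> levels [7 8 5]
Step 2: flows [0->2,1->2] -> levels [6 7 7]
Step 3: flows [2->0,1=2] -> levels [7 7 6]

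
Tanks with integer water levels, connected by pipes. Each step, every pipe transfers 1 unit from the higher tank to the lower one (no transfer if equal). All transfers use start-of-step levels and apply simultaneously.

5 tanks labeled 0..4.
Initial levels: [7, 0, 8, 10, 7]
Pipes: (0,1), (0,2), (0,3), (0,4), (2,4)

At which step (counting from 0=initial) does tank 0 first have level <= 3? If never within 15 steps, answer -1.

Step 1: flows [0->1,2->0,3->0,0=4,2->4] -> levels [8 1 6 9 8]
Step 2: flows [0->1,0->2,3->0,0=4,4->2] -> levels [7 2 8 8 7]
Step 3: flows [0->1,2->0,3->0,0=4,2->4] -> levels [8 3 6 7 8]
Step 4: flows [0->1,0->2,0->3,0=4,4->2] -> levels [5 4 8 8 7]
Step 5: flows [0->1,2->0,3->0,4->0,2->4] -> levels [7 5 6 7 7]
Step 6: flows [0->1,0->2,0=3,0=4,4->2] -> levels [5 6 8 7 6]
Step 7: flows [1->0,2->0,3->0,4->0,2->4] -> levels [9 5 6 6 6]
Step 8: flows [0->1,0->2,0->3,0->4,2=4] -> levels [5 6 7 7 7]
Step 9: flows [1->0,2->0,3->0,4->0,2=4] -> levels [9 5 6 6 6]
  -> period-2 cycle (repeats step 7); tank 0 never drops to <=3
Tank 0 never reaches <=3 within 15 steps

Answer: -1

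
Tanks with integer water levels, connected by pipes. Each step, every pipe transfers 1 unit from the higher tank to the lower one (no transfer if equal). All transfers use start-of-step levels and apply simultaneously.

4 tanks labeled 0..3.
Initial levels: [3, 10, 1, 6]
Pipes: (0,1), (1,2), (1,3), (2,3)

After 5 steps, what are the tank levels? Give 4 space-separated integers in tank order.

Answer: 4 7 5 4

Derivation:
Step 1: flows [1->0,1->2,1->3,3->2] -> levels [4 7 3 6]
Step 2: flows [1->0,1->2,1->3,3->2] -> levels [5 4 5 6]
Step 3: flows [0->1,2->1,3->1,3->2] -> levels [4 7 5 4]
Step 4: flows [1->0,1->2,1->3,2->3] -> levels [5 4 5 6]
  -> period-2 cycle: step 4 state = step 2 state
  -> state at step 5: (5-2) mod 2 = 1, same as step 3 -> [4 7 5 4]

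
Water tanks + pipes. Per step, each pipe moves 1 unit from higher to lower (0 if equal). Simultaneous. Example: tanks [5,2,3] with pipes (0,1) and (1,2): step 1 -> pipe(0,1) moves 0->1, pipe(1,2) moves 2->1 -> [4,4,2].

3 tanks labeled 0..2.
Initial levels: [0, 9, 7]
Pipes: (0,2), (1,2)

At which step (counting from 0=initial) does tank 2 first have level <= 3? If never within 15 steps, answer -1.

Answer: -1

Derivation:
Step 1: flows [2->0,1->2] -> levels [1 8 7]
Step 2: flows [2->0,1->2] -> levels [2 7 7]
Step 3: flows [2->0,1=2] -> levels [3 7 6]
Step 4: flows [2->0,1->2] -> levels [4 6 6]
Step 5: flows [2->0,1=2] -> levels [5 6 5]
Step 6: flows [0=2,1->2] -> levels [5 5 6]
Step 7: flows [2->0,2->1] -> levels [6 6 4]
Step 8: flows [0->2,1->2] -> levels [5 5 6]
  -> period-2 cycle (repeats step 6); tank 2 never drops to <=3
Tank 2 never reaches <=3 within 15 steps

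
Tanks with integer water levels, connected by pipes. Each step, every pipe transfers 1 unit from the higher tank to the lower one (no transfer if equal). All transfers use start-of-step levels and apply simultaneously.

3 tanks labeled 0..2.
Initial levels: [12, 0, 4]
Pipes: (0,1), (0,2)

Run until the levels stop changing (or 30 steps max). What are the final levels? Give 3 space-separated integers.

Step 1: flows [0->1,0->2] -> levels [10 1 5]
Step 2: flows [0->1,0->2] -> levels [8 2 6]
Step 3: flows [0->1,0->2] -> levels [6 3 7]
Step 4: flows [0->1,2->0] -> levels [6 4 6]
Step 5: flows [0->1,0=2] -> levels [5 5 6]
Step 6: flows [0=1,2->0] -> levels [6 5 5]
Step 7: flows [0->1,0->2] -> levels [4 6 6]
Step 8: flows [1->0,2->0] -> levels [6 5 5]
  -> period-2 cycle: step 8 state = step 6 state; never stabilizes
  -> state at step 30: (30-6) mod 2 = 0, same as step 6 -> [6 5 5]

Answer: 6 5 5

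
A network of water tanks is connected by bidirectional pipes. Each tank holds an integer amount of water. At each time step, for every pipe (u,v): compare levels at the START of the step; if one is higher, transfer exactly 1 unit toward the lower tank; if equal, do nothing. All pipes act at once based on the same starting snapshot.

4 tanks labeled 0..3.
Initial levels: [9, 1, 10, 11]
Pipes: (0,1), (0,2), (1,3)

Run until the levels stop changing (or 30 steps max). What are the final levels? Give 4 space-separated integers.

Step 1: flows [0->1,2->0,3->1] -> levels [9 3 9 10]
Step 2: flows [0->1,0=2,3->1] -> levels [8 5 9 9]
Step 3: flows [0->1,2->0,3->1] -> levels [8 7 8 8]
Step 4: flows [0->1,0=2,3->1] -> levels [7 9 8 7]
Step 5: flows [1->0,2->0,1->3] -> levels [9 7 7 8]
Step 6: flows [0->1,0->2,3->1] -> levels [7 9 8 7]
  -> period-2 cycle: step 6 state = step 4 state; never stabilizes
  -> state at step 30: (30-4) mod 2 = 0, same as step 4 -> [7 9 8 7]

Answer: 7 9 8 7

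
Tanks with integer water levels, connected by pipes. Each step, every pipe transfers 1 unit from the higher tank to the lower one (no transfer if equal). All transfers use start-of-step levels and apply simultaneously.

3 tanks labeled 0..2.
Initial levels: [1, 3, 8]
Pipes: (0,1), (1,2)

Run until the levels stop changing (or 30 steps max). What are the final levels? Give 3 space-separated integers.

Step 1: flows [1->0,2->1] -> levels [2 3 7]
Step 2: flows [1->0,2->1] -> levels [3 3 6]
Step 3: flows [0=1,2->1] -> levels [3 4 5]
Step 4: flows [1->0,2->1] -> levels [4 4 4]
Step 5: flows [0=1,1=2] -> levels [4 4 4]
  -> stable (no change)

Answer: 4 4 4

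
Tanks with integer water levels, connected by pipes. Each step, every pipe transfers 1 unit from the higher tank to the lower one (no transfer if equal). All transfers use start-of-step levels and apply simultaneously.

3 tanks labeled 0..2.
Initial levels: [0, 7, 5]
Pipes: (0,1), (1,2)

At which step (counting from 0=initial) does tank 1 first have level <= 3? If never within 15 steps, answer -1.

Step 1: flows [1->0,1->2] -> levels [1 5 6]
Step 2: flows [1->0,2->1] -> levels [2 5 5]
Step 3: flows [1->0,1=2] -> levels [3 4 5]
Step 4: flows [1->0,2->1] -> levels [4 4 4]
Step 5: flows [0=1,1=2] -> levels [4 4 4]
  -> stable; tank 1 stays at 4 > 3
Tank 1 never reaches <=3 within 15 steps

Answer: -1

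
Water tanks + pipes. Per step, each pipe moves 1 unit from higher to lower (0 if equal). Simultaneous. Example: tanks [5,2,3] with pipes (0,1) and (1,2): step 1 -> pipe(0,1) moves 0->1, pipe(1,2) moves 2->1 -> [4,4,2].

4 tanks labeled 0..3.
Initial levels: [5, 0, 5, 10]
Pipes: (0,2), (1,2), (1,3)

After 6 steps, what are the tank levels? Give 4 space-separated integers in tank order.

Answer: 4 4 6 6

Derivation:
Step 1: flows [0=2,2->1,3->1] -> levels [5 2 4 9]
Step 2: flows [0->2,2->1,3->1] -> levels [4 4 4 8]
Step 3: flows [0=2,1=2,3->1] -> levels [4 5 4 7]
Step 4: flows [0=2,1->2,3->1] -> levels [4 5 5 6]
Step 5: flows [2->0,1=2,3->1] -> levels [5 6 4 5]
Step 6: flows [0->2,1->2,1->3] -> levels [4 4 6 6]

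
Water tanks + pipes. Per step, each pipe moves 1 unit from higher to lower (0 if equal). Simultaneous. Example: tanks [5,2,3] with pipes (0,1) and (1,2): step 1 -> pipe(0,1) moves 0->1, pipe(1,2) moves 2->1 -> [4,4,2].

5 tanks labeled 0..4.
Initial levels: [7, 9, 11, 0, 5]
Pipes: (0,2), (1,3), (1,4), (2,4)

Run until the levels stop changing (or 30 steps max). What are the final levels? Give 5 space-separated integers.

Step 1: flows [2->0,1->3,1->4,2->4] -> levels [8 7 9 1 7]
Step 2: flows [2->0,1->3,1=4,2->4] -> levels [9 6 7 2 8]
Step 3: flows [0->2,1->3,4->1,4->2] -> levels [8 6 9 3 6]
Step 4: flows [2->0,1->3,1=4,2->4] -> levels [9 5 7 4 7]
Step 5: flows [0->2,1->3,4->1,2=4] -> levels [8 5 8 5 6]
Step 6: flows [0=2,1=3,4->1,2->4] -> levels [8 6 7 5 6]
Step 7: flows [0->2,1->3,1=4,2->4] -> levels [7 5 7 6 7]
Step 8: flows [0=2,3->1,4->1,2=4] -> levels [7 7 7 5 6]
Step 9: flows [0=2,1->3,1->4,2->4] -> levels [7 5 6 6 8]
Step 10: flows [0->2,3->1,4->1,4->2] -> levels [6 7 8 5 6]
Step 11: flows [2->0,1->3,1->4,2->4] -> levels [7 5 6 6 8]
  -> period-2 cycle: step 11 state = step 9 state; never stabilizes
  -> state at step 30: (30-9) mod 2 = 1, same as step 10 -> [6 7 8 5 6]

Answer: 6 7 8 5 6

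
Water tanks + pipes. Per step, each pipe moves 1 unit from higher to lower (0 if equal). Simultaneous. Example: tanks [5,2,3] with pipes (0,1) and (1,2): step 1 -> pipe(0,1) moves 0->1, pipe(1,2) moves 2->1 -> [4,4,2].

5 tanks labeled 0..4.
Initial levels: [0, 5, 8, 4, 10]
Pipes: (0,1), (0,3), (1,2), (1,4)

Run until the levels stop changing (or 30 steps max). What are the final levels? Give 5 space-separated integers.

Answer: 3 7 6 5 6

Derivation:
Step 1: flows [1->0,3->0,2->1,4->1] -> levels [2 6 7 3 9]
Step 2: flows [1->0,3->0,2->1,4->1] -> levels [4 7 6 2 8]
Step 3: flows [1->0,0->3,1->2,4->1] -> levels [4 6 7 3 7]
Step 4: flows [1->0,0->3,2->1,4->1] -> levels [4 7 6 4 6]
Step 5: flows [1->0,0=3,1->2,1->4] -> levels [5 4 7 4 7]
Step 6: flows [0->1,0->3,2->1,4->1] -> levels [3 7 6 5 6]
Step 7: flows [1->0,3->0,1->2,1->4] -> levels [5 4 7 4 7]
  -> period-2 cycle: step 7 state = step 5 state; never stabilizes
  -> state at step 30: (30-5) mod 2 = 1, same as step 6 -> [3 7 6 5 6]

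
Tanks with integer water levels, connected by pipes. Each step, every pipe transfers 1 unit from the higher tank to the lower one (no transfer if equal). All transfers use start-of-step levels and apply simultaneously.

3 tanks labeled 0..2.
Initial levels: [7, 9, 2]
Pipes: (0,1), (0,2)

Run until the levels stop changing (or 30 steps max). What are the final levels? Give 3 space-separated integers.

Step 1: flows [1->0,0->2] -> levels [7 8 3]
Step 2: flows [1->0,0->2] -> levels [7 7 4]
Step 3: flows [0=1,0->2] -> levels [6 7 5]
Step 4: flows [1->0,0->2] -> levels [6 6 6]
Step 5: flows [0=1,0=2] -> levels [6 6 6]
  -> stable (no change)

Answer: 6 6 6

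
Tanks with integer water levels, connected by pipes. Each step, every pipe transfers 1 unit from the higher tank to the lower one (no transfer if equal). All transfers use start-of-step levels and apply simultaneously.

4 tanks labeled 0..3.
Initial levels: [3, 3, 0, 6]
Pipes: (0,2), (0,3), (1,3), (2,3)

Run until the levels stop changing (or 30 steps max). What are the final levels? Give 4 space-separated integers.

Answer: 2 3 4 3

Derivation:
Step 1: flows [0->2,3->0,3->1,3->2] -> levels [3 4 2 3]
Step 2: flows [0->2,0=3,1->3,3->2] -> levels [2 3 4 3]
Step 3: flows [2->0,3->0,1=3,2->3] -> levels [4 3 2 3]
Step 4: flows [0->2,0->3,1=3,3->2] -> levels [2 3 4 3]
  -> period-2 cycle: step 4 state = step 2 state; never stabilizes
  -> state at step 30: (30-2) mod 2 = 0, same as step 2 -> [2 3 4 3]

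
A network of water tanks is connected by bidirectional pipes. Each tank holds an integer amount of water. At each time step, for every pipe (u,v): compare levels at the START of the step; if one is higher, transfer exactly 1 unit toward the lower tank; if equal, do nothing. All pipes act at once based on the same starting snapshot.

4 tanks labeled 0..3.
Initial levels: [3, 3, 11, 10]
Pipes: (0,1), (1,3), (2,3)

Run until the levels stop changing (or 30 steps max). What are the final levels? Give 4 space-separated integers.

Step 1: flows [0=1,3->1,2->3] -> levels [3 4 10 10]
Step 2: flows [1->0,3->1,2=3] -> levels [4 4 10 9]
Step 3: flows [0=1,3->1,2->3] -> levels [4 5 9 9]
Step 4: flows [1->0,3->1,2=3] -> levels [5 5 9 8]
Step 5: flows [0=1,3->1,2->3] -> levels [5 6 8 8]
Step 6: flows [1->0,3->1,2=3] -> levels [6 6 8 7]
Step 7: flows [0=1,3->1,2->3] -> levels [6 7 7 7]
Step 8: flows [1->0,1=3,2=3] -> levels [7 6 7 7]
Step 9: flows [0->1,3->1,2=3] -> levels [6 8 7 6]
Step 10: flows [1->0,1->3,2->3] -> levels [7 6 6 8]
Step 11: flows [0->1,3->1,3->2] -> levels [6 8 7 6]
  -> period-2 cycle: step 11 state = step 9 state; never stabilizes
  -> state at step 30: (30-9) mod 2 = 1, same as step 10 -> [7 6 6 8]

Answer: 7 6 6 8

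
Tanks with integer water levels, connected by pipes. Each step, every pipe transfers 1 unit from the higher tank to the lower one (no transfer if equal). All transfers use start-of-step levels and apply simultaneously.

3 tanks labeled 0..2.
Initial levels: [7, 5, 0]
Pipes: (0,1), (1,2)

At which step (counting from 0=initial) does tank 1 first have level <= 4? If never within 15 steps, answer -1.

Step 1: flows [0->1,1->2] -> levels [6 5 1]
Step 2: flows [0->1,1->2] -> levels [5 5 2]
Step 3: flows [0=1,1->2] -> levels [5 4 3]
Tank 1 first reaches <=4 at step 3

Answer: 3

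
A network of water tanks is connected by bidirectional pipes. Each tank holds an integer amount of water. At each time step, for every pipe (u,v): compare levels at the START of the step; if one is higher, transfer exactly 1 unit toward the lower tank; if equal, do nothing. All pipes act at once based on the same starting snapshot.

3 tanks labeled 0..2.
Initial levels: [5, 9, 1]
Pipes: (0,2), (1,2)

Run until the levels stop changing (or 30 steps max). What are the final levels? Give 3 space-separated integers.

Step 1: flows [0->2,1->2] -> levels [4 8 3]
Step 2: flows [0->2,1->2] -> levels [3 7 5]
Step 3: flows [2->0,1->2] -> levels [4 6 5]
Step 4: flows [2->0,1->2] -> levels [5 5 5]
Step 5: flows [0=2,1=2] -> levels [5 5 5]
  -> stable (no change)

Answer: 5 5 5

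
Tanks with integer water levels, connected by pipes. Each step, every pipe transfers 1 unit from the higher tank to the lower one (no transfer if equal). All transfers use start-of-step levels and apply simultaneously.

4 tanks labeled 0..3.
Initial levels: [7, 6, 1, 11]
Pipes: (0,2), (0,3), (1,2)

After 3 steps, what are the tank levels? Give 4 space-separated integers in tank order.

Step 1: flows [0->2,3->0,1->2] -> levels [7 5 3 10]
Step 2: flows [0->2,3->0,1->2] -> levels [7 4 5 9]
Step 3: flows [0->2,3->0,2->1] -> levels [7 5 5 8]

Answer: 7 5 5 8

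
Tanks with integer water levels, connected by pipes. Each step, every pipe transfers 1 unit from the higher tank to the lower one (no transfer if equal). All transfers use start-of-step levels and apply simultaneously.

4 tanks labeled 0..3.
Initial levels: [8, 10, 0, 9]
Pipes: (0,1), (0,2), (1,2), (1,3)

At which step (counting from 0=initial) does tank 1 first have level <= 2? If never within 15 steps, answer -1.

Answer: -1

Derivation:
Step 1: flows [1->0,0->2,1->2,1->3] -> levels [8 7 2 10]
Step 2: flows [0->1,0->2,1->2,3->1] -> levels [6 8 4 9]
Step 3: flows [1->0,0->2,1->2,3->1] -> levels [6 7 6 8]
Step 4: flows [1->0,0=2,1->2,3->1] -> levels [7 6 7 7]
Step 5: flows [0->1,0=2,2->1,3->1] -> levels [6 9 6 6]
Step 6: flows [1->0,0=2,1->2,1->3] -> levels [7 6 7 7]
  -> period-2 cycle (repeats step 4); tank 1 never drops to <=2
Tank 1 never reaches <=2 within 15 steps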